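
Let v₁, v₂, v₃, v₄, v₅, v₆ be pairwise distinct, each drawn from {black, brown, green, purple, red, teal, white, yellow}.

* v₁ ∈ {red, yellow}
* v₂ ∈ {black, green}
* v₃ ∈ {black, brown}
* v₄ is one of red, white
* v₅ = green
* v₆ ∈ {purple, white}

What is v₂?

black

v₅'s domain is down to {green}, so v₅ = green. Strike green from v₂.
So v₂ = black.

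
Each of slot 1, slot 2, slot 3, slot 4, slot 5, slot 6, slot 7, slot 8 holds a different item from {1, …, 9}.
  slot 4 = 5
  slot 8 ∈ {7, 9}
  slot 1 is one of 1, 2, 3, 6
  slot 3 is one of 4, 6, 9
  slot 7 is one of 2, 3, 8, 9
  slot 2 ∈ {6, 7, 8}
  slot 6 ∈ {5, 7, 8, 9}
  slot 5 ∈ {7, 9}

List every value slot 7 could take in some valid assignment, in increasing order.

slot 4's domain is down to {5}, so slot 4 = 5. Remove 5 from slot 6.
slot 5 and slot 8 share exactly the 2 values {7, 9}; by pigeonhole those values go to them, so strike 7, 9 from slot 2, slot 3, slot 6, slot 7.
That leaves slot 6 = 8. Eliminate 8 elsewhere: slot 2, slot 7.
That leaves slot 2 = 6. Remove 6 from slot 1, slot 3.
slot 3 has just one choice, so slot 3 = 4.
No further eliminations apply; slot 7 can still be any of 2, 3.

2, 3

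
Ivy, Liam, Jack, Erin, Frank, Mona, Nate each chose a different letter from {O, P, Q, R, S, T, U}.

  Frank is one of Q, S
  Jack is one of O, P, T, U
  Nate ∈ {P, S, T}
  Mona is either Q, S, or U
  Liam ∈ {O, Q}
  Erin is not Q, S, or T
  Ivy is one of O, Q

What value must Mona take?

The 7 variables draw from only 7 values {O, P, Q, R, S, T, U}, so each is used; only Erin can be R, hence Erin = R.
The 2 variables Ivy and Liam are confined to {O, Q}, which locks those values in; drop them from Jack, Frank, Mona.
Frank must be S (only option left). Eliminate S elsewhere: Mona, Nate.
So Mona = U.

U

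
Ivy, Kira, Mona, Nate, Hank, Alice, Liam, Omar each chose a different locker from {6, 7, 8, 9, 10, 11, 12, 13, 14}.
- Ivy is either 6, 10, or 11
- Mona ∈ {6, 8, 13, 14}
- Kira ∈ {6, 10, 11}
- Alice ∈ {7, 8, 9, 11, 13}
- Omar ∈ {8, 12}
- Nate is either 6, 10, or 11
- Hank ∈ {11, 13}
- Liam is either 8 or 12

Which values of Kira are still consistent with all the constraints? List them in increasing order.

6, 10, 11

The 2 variables Liam and Omar are confined to {8, 12}, which locks those values in; drop them from Mona, Alice.
Ivy, Kira, Nate share exactly the 3 values {6, 10, 11}; by pigeonhole those values go to them, so strike 6, 10, 11 from Mona, Hank, Alice.
Hank's domain is down to {13}, so Hank = 13. So Mona, Alice can't be 13.
Mona's domain is down to {14}, so Mona = 14.
No further eliminations apply; Kira can still be any of 6, 10, 11.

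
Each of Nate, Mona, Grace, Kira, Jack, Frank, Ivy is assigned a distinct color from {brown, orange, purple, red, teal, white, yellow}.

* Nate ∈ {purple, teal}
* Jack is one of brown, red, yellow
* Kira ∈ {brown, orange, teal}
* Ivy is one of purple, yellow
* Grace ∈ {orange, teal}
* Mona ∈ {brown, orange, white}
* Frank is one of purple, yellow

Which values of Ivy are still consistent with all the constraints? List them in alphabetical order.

purple, yellow

The 7 variables draw from only 7 values {brown, orange, purple, red, teal, white, yellow}, so each is used; only Jack can be red, hence Jack = red.
The 6 still-open variables draw from only 6 values {brown, orange, purple, teal, white, yellow}, so each is used; only Mona can be white, hence Mona = white.
The 5 still-open variables draw from only 5 values {brown, orange, purple, teal, yellow}, so each is used; only Kira can be brown, hence Kira = brown.
Among the 4 still-open variables, orange fits only Grace (and all 4 values in {orange, purple, teal, yellow} must be used), so Grace = orange.
The 3 still-open variables draw from only 3 values {purple, teal, yellow}, so each is used; only Nate can be teal, hence Nate = teal.
No further eliminations apply; Ivy can still be any of purple, yellow.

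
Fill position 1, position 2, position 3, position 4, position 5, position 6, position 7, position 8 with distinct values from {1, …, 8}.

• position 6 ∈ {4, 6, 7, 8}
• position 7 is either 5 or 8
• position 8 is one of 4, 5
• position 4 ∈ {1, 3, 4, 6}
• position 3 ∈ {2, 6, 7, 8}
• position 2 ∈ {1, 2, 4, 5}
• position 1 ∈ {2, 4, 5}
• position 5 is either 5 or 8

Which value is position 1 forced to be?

Among the 8 variables, 3 fits only position 4 (and all 8 values in {1, 2, 3, 4, 5, 6, 7, 8} must be used), so position 4 = 3.
Among the 7 still-open variables, 1 fits only position 2 (and all 7 values in {1, 2, 4, 5, 6, 7, 8} must be used), so position 2 = 1.
position 5 and position 7 between them cover only {5, 8} — a naked pair. Remove those values from position 1, position 3, position 6, position 8.
position 8 must be 4 (only option left). Eliminate 4 elsewhere: position 1, position 6.
So position 1 = 2.

2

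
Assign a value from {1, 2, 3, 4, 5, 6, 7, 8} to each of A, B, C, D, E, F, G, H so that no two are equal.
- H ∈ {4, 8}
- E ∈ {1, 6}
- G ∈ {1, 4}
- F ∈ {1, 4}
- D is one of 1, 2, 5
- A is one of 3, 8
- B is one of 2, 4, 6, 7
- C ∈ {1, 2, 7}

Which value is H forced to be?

8

The 8 variables draw from only 8 values {1, 2, 3, 4, 5, 6, 7, 8}, so each is used; only A can be 3, hence A = 3.
Among the 7 still-open variables, 5 fits only D (and all 7 values in {1, 2, 4, 5, 6, 7, 8} must be used), so D = 5.
Among the 6 still-open variables, 8 fits only H (and all 6 values in {1, 2, 4, 6, 7, 8} must be used), so H = 8.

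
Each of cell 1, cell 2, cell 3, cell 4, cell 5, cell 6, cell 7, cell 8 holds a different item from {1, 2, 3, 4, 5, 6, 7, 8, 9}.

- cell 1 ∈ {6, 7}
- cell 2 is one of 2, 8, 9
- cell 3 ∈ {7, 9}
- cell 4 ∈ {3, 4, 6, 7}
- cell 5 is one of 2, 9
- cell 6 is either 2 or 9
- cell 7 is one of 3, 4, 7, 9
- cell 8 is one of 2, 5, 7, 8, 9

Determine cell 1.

6

The 8 variables draw from only 8 values {2, 3, 4, 5, 6, 7, 8, 9}, so each is used; only cell 8 can be 5, hence cell 8 = 5.
The 7 still-open variables together cover exactly {2, 3, 4, 6, 7, 8, 9} — 7 values for 7 variables — and 8 appears only in cell 2's list, so cell 2 = 8.
The 2 variables cell 5 and cell 6 are confined to {2, 9}, which locks those values in; drop them from cell 3, cell 7.
That leaves cell 3 = 7. Eliminate 7 elsewhere: cell 1, cell 4, cell 7.
So cell 1 = 6.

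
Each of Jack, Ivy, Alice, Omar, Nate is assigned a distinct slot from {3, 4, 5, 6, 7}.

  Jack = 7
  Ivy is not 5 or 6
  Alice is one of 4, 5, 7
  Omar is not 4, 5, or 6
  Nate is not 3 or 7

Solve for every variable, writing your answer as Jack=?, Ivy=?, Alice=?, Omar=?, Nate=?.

Jack has just one choice, so Jack = 7. Strike 7 from Ivy, Alice, Omar.
That leaves Omar = 3. Remove 3 from Ivy.
Ivy must be 4 (only option left). Strike 4 from Alice, Nate.
That leaves Alice = 5. Strike 5 from Nate.
That leaves Nate = 6.

Jack=7, Ivy=4, Alice=5, Omar=3, Nate=6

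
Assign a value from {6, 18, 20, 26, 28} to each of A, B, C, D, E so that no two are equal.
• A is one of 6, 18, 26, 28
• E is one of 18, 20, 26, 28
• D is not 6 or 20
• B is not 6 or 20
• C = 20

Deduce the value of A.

6

C's domain is down to {20}, so C = 20. Eliminate 20 elsewhere: E.
The 4 still-open variables together cover exactly {6, 18, 26, 28} — 4 values for 4 variables — and 6 appears only in A's list, so A = 6.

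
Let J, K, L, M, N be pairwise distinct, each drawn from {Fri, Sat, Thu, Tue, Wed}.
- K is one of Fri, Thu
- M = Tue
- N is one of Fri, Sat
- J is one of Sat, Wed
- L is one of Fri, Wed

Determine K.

M must be Tue (only option left).
The 4 still-open variables draw from only 4 values {Fri, Sat, Thu, Wed}, so each is used; only K can be Thu, hence K = Thu.

Thu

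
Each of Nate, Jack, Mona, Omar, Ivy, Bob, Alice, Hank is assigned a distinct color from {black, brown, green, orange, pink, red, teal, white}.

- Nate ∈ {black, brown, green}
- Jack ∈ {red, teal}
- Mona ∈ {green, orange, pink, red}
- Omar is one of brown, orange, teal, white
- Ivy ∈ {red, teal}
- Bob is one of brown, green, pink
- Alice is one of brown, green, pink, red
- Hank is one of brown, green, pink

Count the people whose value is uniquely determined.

The 8 variables draw from only 8 values {black, brown, green, orange, pink, red, teal, white}, so each is used; only Nate can be black, hence Nate = black.
Among the 7 still-open variables, white fits only Omar (and all 7 values in {brown, green, orange, pink, red, teal, white} must be used), so Omar = white.
The 6 still-open variables together cover exactly {brown, green, orange, pink, red, teal} — 6 values for 6 variables — and orange appears only in Mona's list, so Mona = orange.
The 2 variables Jack and Ivy are confined to {red, teal}, which locks those values in; drop them from Alice.
Determined: Nate=black, Mona=orange, Omar=white. The other people each still have more than one consistent value. That makes 3.

3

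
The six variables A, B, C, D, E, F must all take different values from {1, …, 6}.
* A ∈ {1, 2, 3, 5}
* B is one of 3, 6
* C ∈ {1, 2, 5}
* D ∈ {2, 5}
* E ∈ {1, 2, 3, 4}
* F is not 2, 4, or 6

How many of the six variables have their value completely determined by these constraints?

2

The 6 variables together cover exactly {1, 2, 3, 4, 5, 6} — 6 values for 6 variables — and 4 appears only in E's list, so E = 4.
Among the 5 still-open variables, 6 fits only B (and all 5 values in {1, 2, 3, 5, 6} must be used), so B = 6.
Determined: B=6, E=4. The other variables each still have more than one consistent value. That makes 2.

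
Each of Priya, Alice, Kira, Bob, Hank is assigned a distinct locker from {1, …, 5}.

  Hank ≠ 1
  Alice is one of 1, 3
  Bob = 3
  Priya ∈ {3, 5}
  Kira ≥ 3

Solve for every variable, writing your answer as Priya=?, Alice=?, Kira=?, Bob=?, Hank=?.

Priya=5, Alice=1, Kira=4, Bob=3, Hank=2

Bob's domain is down to {3}, so Bob = 3. Remove 3 from Priya, Alice, Kira, Hank.
Priya has just one choice, so Priya = 5. Eliminate 5 elsewhere: Kira, Hank.
Alice must be 1 (only option left).
That leaves Kira = 4. Strike 4 from Hank.
That leaves Hank = 2.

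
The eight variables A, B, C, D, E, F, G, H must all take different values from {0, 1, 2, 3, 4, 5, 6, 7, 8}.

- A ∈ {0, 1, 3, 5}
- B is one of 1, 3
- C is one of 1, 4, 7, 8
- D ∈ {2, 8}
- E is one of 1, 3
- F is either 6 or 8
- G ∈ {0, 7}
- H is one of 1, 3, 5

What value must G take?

The 2 variables B and E are confined to {1, 3}, which locks those values in; drop them from A, C, H.
H has just one choice, so H = 5. So A can't be 5.
A has just one choice, so A = 0. Strike 0 from G.
So G = 7.

7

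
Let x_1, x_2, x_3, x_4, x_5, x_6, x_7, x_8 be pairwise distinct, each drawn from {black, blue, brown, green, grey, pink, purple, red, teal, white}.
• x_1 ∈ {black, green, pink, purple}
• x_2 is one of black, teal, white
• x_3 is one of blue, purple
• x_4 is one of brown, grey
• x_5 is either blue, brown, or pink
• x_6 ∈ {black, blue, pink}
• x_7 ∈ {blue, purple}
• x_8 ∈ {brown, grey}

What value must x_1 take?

x_3 and x_7 share exactly the 2 values {blue, purple}; by pigeonhole those values go to them, so strike blue, purple from x_1, x_5, x_6.
The 2 variables x_4 and x_8 are confined to {brown, grey}, which locks those values in; drop them from x_5.
x_5's domain is down to {pink}, so x_5 = pink. Strike pink from x_1, x_6.
x_6 must be black (only option left). Eliminate black elsewhere: x_1, x_2.
So x_1 = green.

green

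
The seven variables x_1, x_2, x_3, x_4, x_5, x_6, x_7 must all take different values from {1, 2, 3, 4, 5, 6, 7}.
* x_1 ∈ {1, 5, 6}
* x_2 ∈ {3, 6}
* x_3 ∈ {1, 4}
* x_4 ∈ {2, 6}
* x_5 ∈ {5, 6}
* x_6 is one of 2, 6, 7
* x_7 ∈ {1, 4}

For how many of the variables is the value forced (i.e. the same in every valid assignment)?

3

The 7 variables draw from only 7 values {1, 2, 3, 4, 5, 6, 7}, so each is used; only x_2 can be 3, hence x_2 = 3.
The 6 still-open variables together cover exactly {1, 2, 4, 5, 6, 7} — 6 values for 6 variables — and 7 appears only in x_6's list, so x_6 = 7.
The 5 still-open variables together cover exactly {1, 2, 4, 5, 6} — 5 values for 5 variables — and 2 appears only in x_4's list, so x_4 = 2.
The 2 variables x_3 and x_7 are confined to {1, 4}, which locks those values in; drop them from x_1.
Determined: x_2=3, x_4=2, x_6=7. The other variables each still have more than one consistent value. That makes 3.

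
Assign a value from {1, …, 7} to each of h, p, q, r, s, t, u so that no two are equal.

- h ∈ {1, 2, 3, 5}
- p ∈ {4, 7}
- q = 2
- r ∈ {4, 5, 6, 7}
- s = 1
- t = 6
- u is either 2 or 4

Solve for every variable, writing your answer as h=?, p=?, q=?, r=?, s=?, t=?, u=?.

q has just one choice, so q = 2. Remove 2 from h, u.
s must be 1 (only option left). Eliminate 1 elsewhere: h.
t must be 6 (only option left). Strike 6 from r.
u has just one choice, so u = 4. Eliminate 4 elsewhere: p, r.
p's domain is down to {7}, so p = 7. Strike 7 from r.
r's domain is down to {5}, so r = 5. Remove 5 from h.
That leaves h = 3.

h=3, p=7, q=2, r=5, s=1, t=6, u=4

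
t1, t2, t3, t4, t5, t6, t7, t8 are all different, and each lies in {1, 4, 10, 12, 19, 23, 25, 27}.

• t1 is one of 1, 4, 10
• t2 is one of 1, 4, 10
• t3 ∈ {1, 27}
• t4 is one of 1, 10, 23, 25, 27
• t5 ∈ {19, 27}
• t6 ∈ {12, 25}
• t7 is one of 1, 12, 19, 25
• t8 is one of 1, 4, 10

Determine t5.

The 8 variables together cover exactly {1, 4, 10, 12, 19, 23, 25, 27} — 8 values for 8 variables — and 23 appears only in t4's list, so t4 = 23.
The 3 variables t1, t2, t8 are confined to {1, 4, 10}, which locks those values in; drop them from t3, t7.
t3 has just one choice, so t3 = 27. Strike 27 from t5.
So t5 = 19.

19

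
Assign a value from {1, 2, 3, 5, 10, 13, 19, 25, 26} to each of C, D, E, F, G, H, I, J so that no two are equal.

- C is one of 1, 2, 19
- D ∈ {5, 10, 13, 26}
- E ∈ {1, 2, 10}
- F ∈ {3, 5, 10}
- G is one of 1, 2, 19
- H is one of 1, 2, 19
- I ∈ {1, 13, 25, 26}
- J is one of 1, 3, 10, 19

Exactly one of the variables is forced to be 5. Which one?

C, G, H share exactly the 3 values {1, 2, 19}; by pigeonhole those values go to them, so strike 1, 2, 19 from E, I, J.
E has just one choice, so E = 10. Eliminate 10 elsewhere: D, F, J.
That leaves J = 3. So F can't be 3.
So 5 goes to F.

F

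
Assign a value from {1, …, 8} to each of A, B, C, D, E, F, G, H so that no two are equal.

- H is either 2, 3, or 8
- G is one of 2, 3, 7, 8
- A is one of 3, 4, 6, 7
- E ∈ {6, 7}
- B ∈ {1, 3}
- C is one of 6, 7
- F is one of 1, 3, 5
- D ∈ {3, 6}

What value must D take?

Among the 8 variables, 4 fits only A (and all 8 values in {1, 2, 3, 4, 5, 6, 7, 8} must be used), so A = 4.
The 7 still-open variables together cover exactly {1, 2, 3, 5, 6, 7, 8} — 7 values for 7 variables — and 5 appears only in F's list, so F = 5.
The 6 still-open variables together cover exactly {1, 2, 3, 6, 7, 8} — 6 values for 6 variables — and 1 appears only in B's list, so B = 1.
The 2 variables C and E are confined to {6, 7}, which locks those values in; drop them from D, G.
So D = 3.

3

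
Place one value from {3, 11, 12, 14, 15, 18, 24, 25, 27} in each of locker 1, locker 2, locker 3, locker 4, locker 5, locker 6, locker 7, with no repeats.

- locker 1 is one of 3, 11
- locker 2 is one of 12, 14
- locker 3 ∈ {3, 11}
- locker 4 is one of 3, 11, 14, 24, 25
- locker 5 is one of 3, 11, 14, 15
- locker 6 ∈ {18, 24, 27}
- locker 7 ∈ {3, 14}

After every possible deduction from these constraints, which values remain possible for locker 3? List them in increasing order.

The 2 variables locker 1 and locker 3 are confined to {3, 11}, which locks those values in; drop them from locker 4, locker 5, locker 7.
locker 7 has just one choice, so locker 7 = 14. Remove 14 from locker 2, locker 4, locker 5.
locker 2's domain is down to {12}, so locker 2 = 12.
That leaves locker 5 = 15.
No further eliminations apply; locker 3 can still be any of 3, 11.

3, 11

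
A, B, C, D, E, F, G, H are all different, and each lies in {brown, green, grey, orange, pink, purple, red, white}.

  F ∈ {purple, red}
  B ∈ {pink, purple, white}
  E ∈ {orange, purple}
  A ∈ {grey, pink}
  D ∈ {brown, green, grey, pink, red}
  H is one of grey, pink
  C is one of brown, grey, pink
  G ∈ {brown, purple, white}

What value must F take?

red

The 8 variables draw from only 8 values {brown, green, grey, orange, pink, purple, red, white}, so each is used; only D can be green, hence D = green.
Among the 7 still-open variables, orange fits only E (and all 7 values in {brown, grey, orange, pink, purple, red, white} must be used), so E = orange.
The 6 still-open variables together cover exactly {brown, grey, pink, purple, red, white} — 6 values for 6 variables — and red appears only in F's list, so F = red.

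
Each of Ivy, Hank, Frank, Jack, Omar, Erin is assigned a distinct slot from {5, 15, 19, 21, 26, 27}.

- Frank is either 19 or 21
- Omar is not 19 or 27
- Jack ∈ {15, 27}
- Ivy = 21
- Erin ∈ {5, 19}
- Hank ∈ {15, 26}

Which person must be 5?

Ivy must be 21 (only option left). Strike 21 from Frank, Omar.
Frank has just one choice, so Frank = 19. Strike 19 from Erin.
So 5 goes to Erin.

Erin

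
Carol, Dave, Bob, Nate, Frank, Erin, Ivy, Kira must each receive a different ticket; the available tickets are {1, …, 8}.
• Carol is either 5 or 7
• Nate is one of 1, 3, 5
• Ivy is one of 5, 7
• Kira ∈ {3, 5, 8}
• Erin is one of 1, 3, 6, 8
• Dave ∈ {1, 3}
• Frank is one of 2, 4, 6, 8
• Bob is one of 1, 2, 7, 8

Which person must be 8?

The 8 variables together cover exactly {1, 2, 3, 4, 5, 6, 7, 8} — 8 values for 8 variables — and 4 appears only in Frank's list, so Frank = 4.
Among the 7 still-open variables, 2 fits only Bob (and all 7 values in {1, 2, 3, 5, 6, 7, 8} must be used), so Bob = 2.
The 6 still-open variables together cover exactly {1, 3, 5, 6, 7, 8} — 6 values for 6 variables — and 6 appears only in Erin's list, so Erin = 6.
The 5 still-open variables together cover exactly {1, 3, 5, 7, 8} — 5 values for 5 variables — and 8 appears only in Kira's list, so Kira = 8.

Kira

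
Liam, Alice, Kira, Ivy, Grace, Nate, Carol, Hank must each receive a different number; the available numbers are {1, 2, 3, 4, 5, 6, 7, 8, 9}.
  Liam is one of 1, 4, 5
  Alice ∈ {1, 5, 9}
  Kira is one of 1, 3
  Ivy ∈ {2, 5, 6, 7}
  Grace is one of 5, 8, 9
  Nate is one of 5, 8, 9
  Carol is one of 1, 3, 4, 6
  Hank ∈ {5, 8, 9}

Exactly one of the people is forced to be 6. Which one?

Grace, Nate, Hank between them cover only {5, 8, 9} — a naked triple. Remove those values from Liam, Alice, Ivy.
Alice's domain is down to {1}, so Alice = 1. Eliminate 1 elsewhere: Liam, Kira, Carol.
Kira's domain is down to {3}, so Kira = 3. Remove 3 from Carol.
Liam's domain is down to {4}, so Liam = 4. Strike 4 from Carol.
So 6 goes to Carol.

Carol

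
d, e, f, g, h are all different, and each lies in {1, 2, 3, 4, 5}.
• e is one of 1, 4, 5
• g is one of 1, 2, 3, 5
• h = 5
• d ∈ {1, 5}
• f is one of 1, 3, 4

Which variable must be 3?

f

h has just one choice, so h = 5. So d, e, g can't be 5.
d must be 1 (only option left). Remove 1 from e, f, g.
e has just one choice, so e = 4. So f can't be 4.
So 3 goes to f.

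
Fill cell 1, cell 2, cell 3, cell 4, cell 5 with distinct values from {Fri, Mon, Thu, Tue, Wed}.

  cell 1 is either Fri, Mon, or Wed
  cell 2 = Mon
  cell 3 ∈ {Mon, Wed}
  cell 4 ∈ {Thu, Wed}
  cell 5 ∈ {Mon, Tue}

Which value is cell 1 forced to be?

cell 2's domain is down to {Mon}, so cell 2 = Mon. Eliminate Mon elsewhere: cell 1, cell 3, cell 5.
That leaves cell 3 = Wed. Remove Wed from cell 1, cell 4.
So cell 1 = Fri.

Fri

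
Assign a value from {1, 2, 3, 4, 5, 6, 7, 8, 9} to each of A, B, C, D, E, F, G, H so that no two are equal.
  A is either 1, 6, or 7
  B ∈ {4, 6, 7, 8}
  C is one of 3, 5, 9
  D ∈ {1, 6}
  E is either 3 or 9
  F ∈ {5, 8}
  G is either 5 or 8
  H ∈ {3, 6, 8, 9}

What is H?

6

Among the 8 variables, 4 fits only B (and all 8 values in {1, 3, 4, 5, 6, 7, 8, 9} must be used), so B = 4.
The 7 still-open variables together cover exactly {1, 3, 5, 6, 7, 8, 9} — 7 values for 7 variables — and 7 appears only in A's list, so A = 7.
The 6 still-open variables draw from only 6 values {1, 3, 5, 6, 8, 9}, so each is used; only D can be 1, hence D = 1.
The 5 still-open variables draw from only 5 values {3, 5, 6, 8, 9}, so each is used; only H can be 6, hence H = 6.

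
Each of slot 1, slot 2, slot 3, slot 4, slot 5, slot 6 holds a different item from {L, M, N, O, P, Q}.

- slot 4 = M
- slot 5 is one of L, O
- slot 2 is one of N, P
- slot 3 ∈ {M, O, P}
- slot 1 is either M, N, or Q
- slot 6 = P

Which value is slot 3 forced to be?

slot 4 has just one choice, so slot 4 = M. So slot 1, slot 3 can't be M.
slot 6 has just one choice, so slot 6 = P. Strike P from slot 2, slot 3.
So slot 3 = O.

O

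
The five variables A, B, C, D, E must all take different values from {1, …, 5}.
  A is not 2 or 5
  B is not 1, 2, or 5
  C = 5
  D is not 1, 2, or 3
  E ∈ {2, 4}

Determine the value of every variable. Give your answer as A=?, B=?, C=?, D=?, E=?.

A=1, B=3, C=5, D=4, E=2

C must be 5 (only option left). So D can't be 5.
D has just one choice, so D = 4. So A, B, E can't be 4.
E must be 2 (only option left).
That leaves B = 3. Strike 3 from A.
A must be 1 (only option left).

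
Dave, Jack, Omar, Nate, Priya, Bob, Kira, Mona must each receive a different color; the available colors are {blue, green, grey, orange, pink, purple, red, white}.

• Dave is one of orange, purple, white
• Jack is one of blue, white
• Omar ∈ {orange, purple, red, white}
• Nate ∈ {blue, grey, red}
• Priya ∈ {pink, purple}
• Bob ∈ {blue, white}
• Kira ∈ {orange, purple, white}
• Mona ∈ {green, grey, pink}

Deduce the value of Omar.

red

Among the 8 variables, green fits only Mona (and all 8 values in {blue, green, grey, orange, pink, purple, red, white} must be used), so Mona = green.
Among the 7 still-open variables, grey fits only Nate (and all 7 values in {blue, grey, orange, pink, purple, red, white} must be used), so Nate = grey.
The 6 still-open variables together cover exactly {blue, orange, pink, purple, red, white} — 6 values for 6 variables — and pink appears only in Priya's list, so Priya = pink.
The 5 still-open variables draw from only 5 values {blue, orange, purple, red, white}, so each is used; only Omar can be red, hence Omar = red.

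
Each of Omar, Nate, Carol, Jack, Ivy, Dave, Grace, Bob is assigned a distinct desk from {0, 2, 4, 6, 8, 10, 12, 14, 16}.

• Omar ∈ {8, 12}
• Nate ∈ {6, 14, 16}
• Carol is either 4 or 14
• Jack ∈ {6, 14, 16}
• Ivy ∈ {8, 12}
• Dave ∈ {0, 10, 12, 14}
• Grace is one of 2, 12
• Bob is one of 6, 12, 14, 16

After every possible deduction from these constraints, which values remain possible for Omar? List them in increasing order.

Omar and Ivy between them cover only {8, 12} — a naked pair. Remove those values from Dave, Grace, Bob.
Grace must be 2 (only option left).
Nate, Jack, Bob between them cover only {6, 14, 16} — a naked triple. Remove those values from Carol, Dave.
Carol must be 4 (only option left).
No further eliminations apply; Omar can still be any of 8, 12.

8, 12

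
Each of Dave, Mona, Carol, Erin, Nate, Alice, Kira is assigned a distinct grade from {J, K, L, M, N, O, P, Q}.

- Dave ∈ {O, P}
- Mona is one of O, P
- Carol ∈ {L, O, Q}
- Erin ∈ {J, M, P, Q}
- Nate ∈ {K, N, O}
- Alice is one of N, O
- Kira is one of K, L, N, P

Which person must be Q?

Carol

The 2 variables Dave and Mona are confined to {O, P}, which locks those values in; drop them from Carol, Erin, Nate, Alice, Kira.
That leaves Alice = N. Strike N from Nate, Kira.
That leaves Nate = K. Eliminate K elsewhere: Kira.
Kira must be L (only option left). Eliminate L elsewhere: Carol.
So Q goes to Carol.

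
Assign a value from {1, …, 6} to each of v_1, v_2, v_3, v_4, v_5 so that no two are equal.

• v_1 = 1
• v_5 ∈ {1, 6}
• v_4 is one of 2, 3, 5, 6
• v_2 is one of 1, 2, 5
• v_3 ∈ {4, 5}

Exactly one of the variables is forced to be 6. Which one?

v_1's domain is down to {1}, so v_1 = 1. So v_2, v_5 can't be 1.
So 6 goes to v_5.

v_5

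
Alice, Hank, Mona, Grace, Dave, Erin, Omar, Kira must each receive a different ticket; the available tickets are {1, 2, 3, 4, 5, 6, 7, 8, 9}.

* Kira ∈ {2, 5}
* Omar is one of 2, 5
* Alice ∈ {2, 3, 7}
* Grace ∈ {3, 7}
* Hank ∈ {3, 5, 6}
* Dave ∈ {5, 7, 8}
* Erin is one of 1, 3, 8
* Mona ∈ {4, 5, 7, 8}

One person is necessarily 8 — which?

The 8 variables draw from only 8 values {1, 2, 3, 4, 5, 6, 7, 8}, so each is used; only Erin can be 1, hence Erin = 1.
The 7 still-open variables together cover exactly {2, 3, 4, 5, 6, 7, 8} — 7 values for 7 variables — and 4 appears only in Mona's list, so Mona = 4.
The 6 still-open variables together cover exactly {2, 3, 5, 6, 7, 8} — 6 values for 6 variables — and 6 appears only in Hank's list, so Hank = 6.
The 5 still-open variables together cover exactly {2, 3, 5, 7, 8} — 5 values for 5 variables — and 8 appears only in Dave's list, so Dave = 8.

Dave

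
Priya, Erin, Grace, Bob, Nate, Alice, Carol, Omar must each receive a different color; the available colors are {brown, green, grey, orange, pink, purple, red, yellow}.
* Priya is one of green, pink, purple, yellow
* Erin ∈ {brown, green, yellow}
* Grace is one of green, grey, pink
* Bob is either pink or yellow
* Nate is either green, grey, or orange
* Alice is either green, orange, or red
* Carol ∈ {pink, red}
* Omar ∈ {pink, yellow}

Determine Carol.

The 8 variables draw from only 8 values {brown, green, grey, orange, pink, purple, red, yellow}, so each is used; only Erin can be brown, hence Erin = brown.
Among the 7 still-open variables, purple fits only Priya (and all 7 values in {green, grey, orange, pink, purple, red, yellow} must be used), so Priya = purple.
The 2 variables Bob and Omar are confined to {pink, yellow}, which locks those values in; drop them from Grace, Carol.
So Carol = red.

red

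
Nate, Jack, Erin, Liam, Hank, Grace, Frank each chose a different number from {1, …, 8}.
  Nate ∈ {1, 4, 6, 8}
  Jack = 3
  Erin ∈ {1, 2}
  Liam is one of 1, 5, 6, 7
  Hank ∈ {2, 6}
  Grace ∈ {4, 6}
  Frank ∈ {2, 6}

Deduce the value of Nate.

8

Jack's domain is down to {3}, so Jack = 3.
The 2 variables Hank and Frank are confined to {2, 6}, which locks those values in; drop them from Nate, Erin, Liam, Grace.
That leaves Erin = 1. So Nate, Liam can't be 1.
Grace has just one choice, so Grace = 4. Eliminate 4 elsewhere: Nate.
So Nate = 8.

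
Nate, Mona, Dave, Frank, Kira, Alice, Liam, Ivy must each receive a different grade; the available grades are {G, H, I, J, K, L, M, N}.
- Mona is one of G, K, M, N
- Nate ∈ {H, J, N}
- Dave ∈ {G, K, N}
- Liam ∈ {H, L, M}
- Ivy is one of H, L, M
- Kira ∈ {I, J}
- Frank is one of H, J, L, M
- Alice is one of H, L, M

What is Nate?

N

Among the 8 variables, I fits only Kira (and all 8 values in {G, H, I, J, K, L, M, N} must be used), so Kira = I.
The 3 variables Alice, Liam, Ivy are confined to {H, L, M}, which locks those values in; drop them from Nate, Mona, Frank.
That leaves Frank = J. Eliminate J elsewhere: Nate.
So Nate = N.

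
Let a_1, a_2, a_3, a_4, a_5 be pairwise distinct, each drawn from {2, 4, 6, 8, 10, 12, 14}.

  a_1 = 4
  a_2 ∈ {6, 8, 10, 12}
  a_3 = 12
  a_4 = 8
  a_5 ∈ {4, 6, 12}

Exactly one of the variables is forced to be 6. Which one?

a_5

a_1 must be 4 (only option left). So a_5 can't be 4.
a_3 must be 12 (only option left). So a_2, a_5 can't be 12.
So 6 goes to a_5.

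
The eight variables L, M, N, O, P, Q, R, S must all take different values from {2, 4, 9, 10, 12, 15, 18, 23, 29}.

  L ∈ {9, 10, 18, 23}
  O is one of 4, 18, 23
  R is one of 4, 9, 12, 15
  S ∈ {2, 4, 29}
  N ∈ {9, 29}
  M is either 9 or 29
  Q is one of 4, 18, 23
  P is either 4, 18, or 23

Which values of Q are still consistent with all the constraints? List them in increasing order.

4, 18, 23

M and N between them cover only {9, 29} — a naked pair. Remove those values from L, R, S.
O, P, Q share exactly the 3 values {4, 18, 23}; by pigeonhole those values go to them, so strike 4, 18, 23 from L, R, S.
That leaves L = 10.
S must be 2 (only option left).
No further eliminations apply; Q can still be any of 4, 18, 23.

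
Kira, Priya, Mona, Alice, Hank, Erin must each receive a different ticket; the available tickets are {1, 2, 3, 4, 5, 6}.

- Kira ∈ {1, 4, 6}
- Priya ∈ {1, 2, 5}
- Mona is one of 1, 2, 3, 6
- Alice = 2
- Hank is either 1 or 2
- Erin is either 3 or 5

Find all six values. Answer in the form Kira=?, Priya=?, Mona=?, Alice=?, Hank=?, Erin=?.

Alice must be 2 (only option left). So Priya, Mona, Hank can't be 2.
Hank must be 1 (only option left). Eliminate 1 elsewhere: Kira, Priya, Mona.
That leaves Priya = 5. Eliminate 5 elsewhere: Erin.
Erin must be 3 (only option left). Remove 3 from Mona.
That leaves Mona = 6. Strike 6 from Kira.
That leaves Kira = 4.

Kira=4, Priya=5, Mona=6, Alice=2, Hank=1, Erin=3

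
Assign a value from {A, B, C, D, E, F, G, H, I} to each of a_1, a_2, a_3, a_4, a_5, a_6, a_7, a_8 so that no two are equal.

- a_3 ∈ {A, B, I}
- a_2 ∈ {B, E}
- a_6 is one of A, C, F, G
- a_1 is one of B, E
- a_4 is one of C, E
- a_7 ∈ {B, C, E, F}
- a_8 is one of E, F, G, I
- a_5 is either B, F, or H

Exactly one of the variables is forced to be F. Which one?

a_7

The 8 variables draw from only 8 values {A, B, C, E, F, G, H, I}, so each is used; only a_5 can be H, hence a_5 = H.
a_1 and a_2 share exactly the 2 values {B, E}; by pigeonhole those values go to them, so strike B, E from a_3, a_4, a_7, a_8.
a_4 must be C (only option left). So a_6, a_7 can't be C.
So F goes to a_7.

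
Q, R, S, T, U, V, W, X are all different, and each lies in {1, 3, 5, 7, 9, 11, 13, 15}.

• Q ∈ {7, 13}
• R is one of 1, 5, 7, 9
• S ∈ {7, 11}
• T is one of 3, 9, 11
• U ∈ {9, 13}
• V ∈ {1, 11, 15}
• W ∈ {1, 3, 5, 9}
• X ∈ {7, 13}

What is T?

3

The 8 variables draw from only 8 values {1, 3, 5, 7, 9, 11, 13, 15}, so each is used; only V can be 15, hence V = 15.
Q and X between them cover only {7, 13} — a naked pair. Remove those values from R, S, U.
S has just one choice, so S = 11. So T can't be 11.
That leaves U = 9. Strike 9 from R, T, W.
So T = 3.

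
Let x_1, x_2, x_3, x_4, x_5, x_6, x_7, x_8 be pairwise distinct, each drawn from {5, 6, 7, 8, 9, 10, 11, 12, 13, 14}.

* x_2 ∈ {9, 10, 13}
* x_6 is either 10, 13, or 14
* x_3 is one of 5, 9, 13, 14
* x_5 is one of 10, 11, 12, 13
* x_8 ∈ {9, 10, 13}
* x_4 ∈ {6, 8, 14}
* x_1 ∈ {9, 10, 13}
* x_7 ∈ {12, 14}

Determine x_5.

11

The 3 variables x_1, x_2, x_8 are confined to {9, 10, 13}, which locks those values in; drop them from x_3, x_5, x_6.
That leaves x_6 = 14. Remove 14 from x_3, x_4, x_7.
x_7's domain is down to {12}, so x_7 = 12. So x_5 can't be 12.
So x_5 = 11.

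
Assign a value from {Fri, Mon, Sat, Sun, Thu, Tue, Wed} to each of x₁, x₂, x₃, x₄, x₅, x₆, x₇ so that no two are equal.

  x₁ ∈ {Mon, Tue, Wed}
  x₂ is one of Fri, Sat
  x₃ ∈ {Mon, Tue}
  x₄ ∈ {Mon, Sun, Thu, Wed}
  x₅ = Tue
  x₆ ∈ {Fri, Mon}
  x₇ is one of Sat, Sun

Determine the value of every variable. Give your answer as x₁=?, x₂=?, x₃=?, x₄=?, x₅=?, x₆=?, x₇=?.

x₁=Wed, x₂=Sat, x₃=Mon, x₄=Thu, x₅=Tue, x₆=Fri, x₇=Sun

x₅ has just one choice, so x₅ = Tue. Eliminate Tue elsewhere: x₁, x₃.
x₃ must be Mon (only option left). Eliminate Mon elsewhere: x₁, x₄, x₆.
x₆ has just one choice, so x₆ = Fri. So x₂ can't be Fri.
That leaves x₁ = Wed. So x₄ can't be Wed.
That leaves x₂ = Sat. Strike Sat from x₇.
x₇ must be Sun (only option left). So x₄ can't be Sun.
x₄'s domain is down to {Thu}, so x₄ = Thu.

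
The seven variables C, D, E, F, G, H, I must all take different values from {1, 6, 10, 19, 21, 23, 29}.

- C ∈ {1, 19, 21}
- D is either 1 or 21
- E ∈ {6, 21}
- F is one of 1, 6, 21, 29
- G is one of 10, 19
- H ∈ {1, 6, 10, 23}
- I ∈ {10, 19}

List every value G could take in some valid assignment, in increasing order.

The 7 variables draw from only 7 values {1, 6, 10, 19, 21, 23, 29}, so each is used; only H can be 23, hence H = 23.
Among the 6 still-open variables, 29 fits only F (and all 6 values in {1, 6, 10, 19, 21, 29} must be used), so F = 29.
The 5 still-open variables together cover exactly {1, 6, 10, 19, 21} — 5 values for 5 variables — and 6 appears only in E's list, so E = 6.
G and I between them cover only {10, 19} — a naked pair. Remove those values from C.
No further eliminations apply; G can still be any of 10, 19.

10, 19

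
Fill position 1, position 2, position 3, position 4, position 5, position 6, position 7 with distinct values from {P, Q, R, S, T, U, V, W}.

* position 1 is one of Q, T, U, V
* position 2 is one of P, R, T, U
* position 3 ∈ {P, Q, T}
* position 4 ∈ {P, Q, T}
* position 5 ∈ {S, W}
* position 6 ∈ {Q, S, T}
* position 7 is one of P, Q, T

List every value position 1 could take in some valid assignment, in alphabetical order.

U, V

position 3, position 4, position 7 between them cover only {P, Q, T} — a naked triple. Remove those values from position 1, position 2, position 6.
position 6 has just one choice, so position 6 = S. Eliminate S elsewhere: position 5.
position 5 has just one choice, so position 5 = W.
No further eliminations apply; position 1 can still be any of U, V.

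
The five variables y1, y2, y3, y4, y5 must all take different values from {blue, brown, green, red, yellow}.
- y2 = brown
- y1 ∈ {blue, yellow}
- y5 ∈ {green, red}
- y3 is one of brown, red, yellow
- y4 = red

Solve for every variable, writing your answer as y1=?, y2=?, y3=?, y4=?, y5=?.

y1=blue, y2=brown, y3=yellow, y4=red, y5=green

y2 has just one choice, so y2 = brown. Remove brown from y3.
y4 has just one choice, so y4 = red. So y3, y5 can't be red.
That leaves y5 = green.
y3's domain is down to {yellow}, so y3 = yellow. Strike yellow from y1.
y1 must be blue (only option left).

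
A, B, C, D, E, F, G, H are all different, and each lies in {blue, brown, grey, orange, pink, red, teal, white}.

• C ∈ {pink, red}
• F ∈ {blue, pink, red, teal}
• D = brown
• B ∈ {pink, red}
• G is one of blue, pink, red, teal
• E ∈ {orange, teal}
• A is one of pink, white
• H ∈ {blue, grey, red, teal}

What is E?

orange

D must be brown (only option left).
The 7 still-open variables draw from only 7 values {blue, grey, orange, pink, red, teal, white}, so each is used; only H can be grey, hence H = grey.
The 6 still-open variables together cover exactly {blue, orange, pink, red, teal, white} — 6 values for 6 variables — and orange appears only in E's list, so E = orange.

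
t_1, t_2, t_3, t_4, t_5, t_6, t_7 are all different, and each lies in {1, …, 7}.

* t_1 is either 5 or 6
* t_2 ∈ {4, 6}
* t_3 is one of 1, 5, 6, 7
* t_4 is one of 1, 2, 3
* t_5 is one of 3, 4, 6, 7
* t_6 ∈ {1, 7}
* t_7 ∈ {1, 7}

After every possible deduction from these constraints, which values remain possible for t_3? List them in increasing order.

The 7 variables together cover exactly {1, 2, 3, 4, 5, 6, 7} — 7 values for 7 variables — and 2 appears only in t_4's list, so t_4 = 2.
Among the 6 still-open variables, 3 fits only t_5 (and all 6 values in {1, 3, 4, 5, 6, 7} must be used), so t_5 = 3.
The 5 still-open variables together cover exactly {1, 4, 5, 6, 7} — 5 values for 5 variables — and 4 appears only in t_2's list, so t_2 = 4.
t_6 and t_7 between them cover only {1, 7} — a naked pair. Remove those values from t_3.
No further eliminations apply; t_3 can still be any of 5, 6.

5, 6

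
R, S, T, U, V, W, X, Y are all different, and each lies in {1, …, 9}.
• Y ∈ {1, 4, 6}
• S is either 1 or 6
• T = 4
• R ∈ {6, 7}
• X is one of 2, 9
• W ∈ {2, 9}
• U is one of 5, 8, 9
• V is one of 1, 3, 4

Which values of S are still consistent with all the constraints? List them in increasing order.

T's domain is down to {4}, so T = 4. So V, Y can't be 4.
S and Y share exactly the 2 values {1, 6}; by pigeonhole those values go to them, so strike 1, 6 from R, V.
R has just one choice, so R = 7.
V's domain is down to {3}, so V = 3.
W and X share exactly the 2 values {2, 9}; by pigeonhole those values go to them, so strike 2, 9 from U.
No further eliminations apply; S can still be any of 1, 6.

1, 6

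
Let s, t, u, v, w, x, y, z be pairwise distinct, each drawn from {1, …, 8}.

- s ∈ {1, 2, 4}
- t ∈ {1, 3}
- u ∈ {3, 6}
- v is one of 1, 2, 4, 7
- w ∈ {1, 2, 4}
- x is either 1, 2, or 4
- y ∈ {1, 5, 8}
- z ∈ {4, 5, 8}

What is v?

7

The 8 variables together cover exactly {1, 2, 3, 4, 5, 6, 7, 8} — 8 values for 8 variables — and 6 appears only in u's list, so u = 6.
The 7 still-open variables draw from only 7 values {1, 2, 3, 4, 5, 7, 8}, so each is used; only t can be 3, hence t = 3.
The 6 still-open variables together cover exactly {1, 2, 4, 5, 7, 8} — 6 values for 6 variables — and 7 appears only in v's list, so v = 7.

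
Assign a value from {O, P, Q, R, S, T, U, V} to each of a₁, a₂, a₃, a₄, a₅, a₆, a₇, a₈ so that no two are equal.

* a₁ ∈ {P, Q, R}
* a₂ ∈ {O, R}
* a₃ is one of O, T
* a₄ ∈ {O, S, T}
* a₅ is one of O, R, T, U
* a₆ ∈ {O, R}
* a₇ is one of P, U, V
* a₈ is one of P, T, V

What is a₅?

The 8 variables draw from only 8 values {O, P, Q, R, S, T, U, V}, so each is used; only a₁ can be Q, hence a₁ = Q.
The 7 still-open variables together cover exactly {O, P, R, S, T, U, V} — 7 values for 7 variables — and S appears only in a₄'s list, so a₄ = S.
The 2 variables a₂ and a₆ are confined to {O, R}, which locks those values in; drop them from a₃, a₅.
That leaves a₃ = T. Eliminate T elsewhere: a₅, a₈.
So a₅ = U.

U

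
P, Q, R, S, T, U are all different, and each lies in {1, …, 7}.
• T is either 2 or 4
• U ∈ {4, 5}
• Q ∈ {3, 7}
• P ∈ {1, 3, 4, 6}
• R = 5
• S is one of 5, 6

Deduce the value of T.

R has just one choice, so R = 5. Strike 5 from S, U.
S's domain is down to {6}, so S = 6. Eliminate 6 elsewhere: P.
U's domain is down to {4}, so U = 4. Strike 4 from P, T.
So T = 2.

2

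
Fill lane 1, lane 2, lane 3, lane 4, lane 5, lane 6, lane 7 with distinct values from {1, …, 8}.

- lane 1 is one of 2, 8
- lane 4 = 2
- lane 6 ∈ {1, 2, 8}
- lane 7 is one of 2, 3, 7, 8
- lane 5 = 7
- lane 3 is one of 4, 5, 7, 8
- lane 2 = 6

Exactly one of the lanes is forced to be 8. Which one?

lane 1

lane 2 has just one choice, so lane 2 = 6.
lane 4 must be 2 (only option left). Eliminate 2 elsewhere: lane 1, lane 6, lane 7.
So 8 goes to lane 1.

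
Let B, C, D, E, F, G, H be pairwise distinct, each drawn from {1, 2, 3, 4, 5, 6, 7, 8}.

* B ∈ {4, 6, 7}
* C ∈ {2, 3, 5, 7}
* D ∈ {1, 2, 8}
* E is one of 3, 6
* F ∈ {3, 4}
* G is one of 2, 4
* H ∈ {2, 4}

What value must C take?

5

The 2 variables G and H are confined to {2, 4}, which locks those values in; drop them from B, C, D, F.
F must be 3 (only option left). Strike 3 from C, E.
E must be 6 (only option left). Strike 6 from B.
B has just one choice, so B = 7. Strike 7 from C.
So C = 5.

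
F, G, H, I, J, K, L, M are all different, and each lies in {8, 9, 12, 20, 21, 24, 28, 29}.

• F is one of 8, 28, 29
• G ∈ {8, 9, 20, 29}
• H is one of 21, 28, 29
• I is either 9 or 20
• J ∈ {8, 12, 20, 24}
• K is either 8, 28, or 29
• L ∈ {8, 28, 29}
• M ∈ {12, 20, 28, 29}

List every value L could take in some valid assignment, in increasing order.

The 8 variables together cover exactly {8, 9, 12, 20, 21, 24, 28, 29} — 8 values for 8 variables — and 21 appears only in H's list, so H = 21.
The 7 still-open variables draw from only 7 values {8, 9, 12, 20, 24, 28, 29}, so each is used; only J can be 24, hence J = 24.
The 6 still-open variables together cover exactly {8, 9, 12, 20, 28, 29} — 6 values for 6 variables — and 12 appears only in M's list, so M = 12.
F, K, L between them cover only {8, 28, 29} — a naked triple. Remove those values from G.
No further eliminations apply; L can still be any of 8, 28, 29.

8, 28, 29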